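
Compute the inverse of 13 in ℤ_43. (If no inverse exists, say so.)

10

Extended Euclidean algorithm:
43 = 3*13 + 4
13 = 3*4 + 1
4 = 4*1 + 0
Since gcd(13, 43) = 1, back-substitute to write 1 as a combination:
1 = 13 − 3·4
1 = −3·43 + 10·13
So 13·10 ≡ 1 (mod 43).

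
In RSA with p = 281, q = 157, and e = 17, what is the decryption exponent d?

φ(n) = (p−1)(q−1) = 280·156 = 43680.
Need d with 17·d ≡ 1 (mod 43680). Apply the extended Euclidean algorithm:
43680 = 2569×17 + 7
17 = 2×7 + 3
7 = 2×3 + 1
3 = 3×1 + 0
Back-substitute:
1 = 7 − 2·3
1 = −2·17 + 5·7
1 = 5·43680 − 12847·17
So 17·(-12847) ≡ 1 (mod 43680), hence d ≡ -12847 ≡ 30833 (mod 43680).

30833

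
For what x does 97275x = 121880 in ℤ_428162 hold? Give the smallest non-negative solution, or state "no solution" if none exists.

266890

First find gcd(97275, 428162):
428162 = 4·97275 + 39062
97275 = 2·39062 + 19151
39062 = 2·19151 + 760
19151 = 25·760 + 151
760 = 5·151 + 5
151 = 30·5 + 1
5 = 5·1 + 0
gcd = 1, so a unique solution mod 428162 exists.
Back-substitute for the Bézout coefficients:
1 = 151 − 30·5
1 = −30·760 + 151·151
1 = 151·19151 − 3805·760
1 = −3805·39062 + 7761·19151
1 = 7761·97275 − 19327·39062
1 = −19327·428162 + 85069·97275
So 97275·(85069) ≡ 1 (mod 428162), giving 97275⁻¹ ≡ 85069.
x ≡ 97275⁻¹·121880 ≡ 85069·121880 ≡ 266890 (mod 428162).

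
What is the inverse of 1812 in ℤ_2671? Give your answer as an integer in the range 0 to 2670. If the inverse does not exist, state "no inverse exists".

1847

gcd(2671, 1812) by repeated division:
2671 = 1*1812 + 859
1812 = 2*859 + 94
859 = 9*94 + 13
94 = 7*13 + 3
13 = 4*3 + 1
3 = 3*1 + 0
The gcd is 1. Working backward:
1 = 13 − 4·3
1 = −4·94 + 29·13
1 = 29·859 − 265·94
1 = −265·1812 + 559·859
1 = 559·2671 − 824·1812
Hence 1812⁻¹ ≡ -824 ≡ 1847 (mod 2671).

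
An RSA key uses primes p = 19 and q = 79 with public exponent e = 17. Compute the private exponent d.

φ(n) = (p−1)(q−1) = 18·78 = 1404.
Need d with 17·d ≡ 1 (mod 1404). Apply the extended Euclidean algorithm:
1404 = 82*17 + 10
17 = 1*10 + 7
10 = 1*7 + 3
7 = 2*3 + 1
3 = 3*1 + 0
Back-substitute:
1 = 7 − 2·3
1 = −2·10 + 3·7
1 = 3·17 − 5·10
1 = −5·1404 + 413·17
So 17·413 ≡ 1 (mod 1404), hence d = 413.

413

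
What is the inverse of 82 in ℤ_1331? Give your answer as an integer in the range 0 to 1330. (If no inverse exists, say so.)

1120

Apply the Euclidean algorithm to 1331 and 82:
1331 = 16×82 + 19
82 = 4×19 + 6
19 = 3×6 + 1
6 = 6×1 + 0
gcd = 1, so the inverse exists. Back-substitute:
1 = 19 − 3·6
1 = −3·82 + 13·19
1 = 13·1331 − 211·82
Hence 82⁻¹ ≡ -211 ≡ 1120 (mod 1331).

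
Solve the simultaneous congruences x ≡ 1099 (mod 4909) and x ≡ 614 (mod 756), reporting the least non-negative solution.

2332874

Write x = 1099 + 4909·k. Then 4909·k ≡ 614 − 1099 ≡ 271 (mod 756).
Need 4909⁻¹ mod 756. Extended Euclid on (756, 373):
756 = 2×373 + 10
373 = 37×10 + 3
10 = 3×3 + 1
3 = 3×1 + 0
Back-substitute:
1 = 10 − 3·3
1 = −3·373 + 112·10
1 = 112·756 − 227·373
4909⁻¹ ≡ 529 (mod 756), so k ≡ 529·271 ≡ 475 (mod 756).
x = 1099 + 4909·475 = 2332874.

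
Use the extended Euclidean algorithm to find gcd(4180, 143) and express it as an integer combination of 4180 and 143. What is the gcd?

11

Apply Euclid's algorithm to 4180 and 143:
4180 = 29*143 + 33
143 = 4*33 + 11
33 = 3*11 + 0
gcd(4180, 143) = 11.
Working backward:
11 = 143 − 4·33
11 = −4·4180 + 117·143
So 11 = (-4)·4180 + (117)·143.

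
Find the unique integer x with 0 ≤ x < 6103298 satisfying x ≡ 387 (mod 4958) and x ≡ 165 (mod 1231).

3917207

Write x = 387 + 4958·k. Then 4958·k ≡ 165 − 387 ≡ 1009 (mod 1231).
Need 4958⁻¹ mod 1231. Extended Euclid on (1231, 34):
1231 = 36·34 + 7
34 = 4·7 + 6
7 = 1·6 + 1
6 = 6·1 + 0
Back-substitute:
1 = 7 − 6
1 = −34 + 5·7
1 = 5·1231 − 181·34
4958⁻¹ ≡ 1050 (mod 1231), so k ≡ 1050·1009 ≡ 790 (mod 1231).
x = 387 + 4958·790 = 3917207.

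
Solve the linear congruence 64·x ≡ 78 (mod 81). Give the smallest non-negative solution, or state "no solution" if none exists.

First find gcd(64, 81):
81 = 1*64 + 17
64 = 3*17 + 13
17 = 1*13 + 4
13 = 3*4 + 1
4 = 4*1 + 0
gcd = 1, so a unique solution mod 81 exists.
Back-substitute for the Bézout coefficients:
1 = 13 − 3·4
1 = −3·17 + 4·13
1 = 4·64 − 15·17
1 = −15·81 + 19·64
So 64·(19) ≡ 1 (mod 81), giving 64⁻¹ ≡ 19.
x ≡ 64⁻¹·78 ≡ 19·78 ≡ 24 (mod 81).

24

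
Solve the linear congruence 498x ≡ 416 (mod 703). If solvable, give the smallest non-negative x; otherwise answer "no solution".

First find gcd(498, 703):
703 = 1·498 + 205
498 = 2·205 + 88
205 = 2·88 + 29
88 = 3·29 + 1
29 = 29·1 + 0
gcd = 1, so a unique solution mod 703 exists.
Back-substitute for the Bézout coefficients:
1 = 88 − 3·29
1 = −3·205 + 7·88
1 = 7·498 − 17·205
1 = −17·703 + 24·498
So 498·(24) ≡ 1 (mod 703), giving 498⁻¹ ≡ 24.
x ≡ 498⁻¹·416 ≡ 24·416 ≡ 142 (mod 703).

142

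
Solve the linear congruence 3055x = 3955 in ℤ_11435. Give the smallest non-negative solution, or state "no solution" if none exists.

967

First find gcd(3055, 11435):
11435 = 3·3055 + 2270
3055 = 1·2270 + 785
2270 = 2·785 + 700
785 = 1·700 + 85
700 = 8·85 + 20
85 = 4·20 + 5
20 = 4·5 + 0
gcd = 5 and 5 | 3955, so solutions exist. Divide through by 5: 611x ≡ 791 (mod 2287).
Now find 611⁻¹ mod 2287:
2287 = 3×611 + 454
611 = 1×454 + 157
454 = 2×157 + 140
157 = 1×140 + 17
140 = 8×17 + 4
17 = 4×4 + 1
4 = 4×1 + 0
Back-substitute:
1 = 17 − 4·4
1 = −4·140 + 33·17
1 = 33·157 − 37·140
1 = −37·454 + 107·157
1 = 107·611 − 144·454
1 = −144·2287 + 539·611
So 611⁻¹ ≡ 539 (mod 2287).
Then x ≡ 539·791 ≡ 967 (mod 2287); the smallest non-negative solution is x = 967.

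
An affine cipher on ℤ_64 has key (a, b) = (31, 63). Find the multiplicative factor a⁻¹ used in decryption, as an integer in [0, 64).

31

Run Euclid on (64, 31):
64 = 2*31 + 2
31 = 15*2 + 1
2 = 2*1 + 0
The gcd is 1. Working backward:
1 = 31 − 15·2
1 = −15·64 + 31·31
So 31·31 ≡ 1 (mod 64).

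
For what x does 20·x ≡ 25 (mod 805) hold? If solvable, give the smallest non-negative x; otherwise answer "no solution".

122

First find gcd(20, 805):
805 = 40·20 + 5
20 = 4·5 + 0
gcd = 5 and 5 | 25, so solutions exist. Divide through by 5: 4x ≡ 5 (mod 161).
Now find 4⁻¹ mod 161:
161 = 40×4 + 1
4 = 4×1 + 0
Back-substitute:
1 = 161 − 40·4
So 4·(-40) ≡ 1 (mod 161), i.e. 4⁻¹ ≡ 121.
Then x ≡ 121·5 ≡ 122 (mod 161); the smallest non-negative solution is x = 122.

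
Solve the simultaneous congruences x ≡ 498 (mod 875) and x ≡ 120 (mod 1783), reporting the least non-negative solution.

Write x = 498 + 875·k. Then 875·k ≡ 120 − 498 ≡ 1405 (mod 1783).
Need 875⁻¹ mod 1783. Extended Euclid on (1783, 875):
1783 = 2*875 + 33
875 = 26*33 + 17
33 = 1*17 + 16
17 = 1*16 + 1
16 = 16*1 + 0
Back-substitute:
1 = 17 − 16
1 = −33 + 2·17
1 = 2·875 − 53·33
1 = −53·1783 + 108·875
875⁻¹ ≡ 108 (mod 1783), so k ≡ 108·1405 ≡ 185 (mod 1783).
x = 498 + 875·185 = 162373.

162373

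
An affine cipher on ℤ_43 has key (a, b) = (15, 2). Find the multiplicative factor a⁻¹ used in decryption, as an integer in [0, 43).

23

Apply the Euclidean algorithm to 43 and 15:
43 = 2×15 + 13
15 = 1×13 + 2
13 = 6×2 + 1
2 = 2×1 + 0
gcd = 1, so the inverse exists. Back-substitute:
1 = 13 − 6·2
1 = −6·15 + 7·13
1 = 7·43 − 20·15
Hence 15⁻¹ ≡ -20 ≡ 23 (mod 43).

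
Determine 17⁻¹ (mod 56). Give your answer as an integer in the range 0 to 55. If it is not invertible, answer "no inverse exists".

Extended Euclidean algorithm:
56 = 3·17 + 5
17 = 3·5 + 2
5 = 2·2 + 1
2 = 2·1 + 0
Since gcd(17, 56) = 1, back-substitute to write 1 as a combination:
1 = 5 − 2·2
1 = −2·17 + 7·5
1 = 7·56 − 23·17
Hence 17⁻¹ ≡ -23 ≡ 33 (mod 56).

33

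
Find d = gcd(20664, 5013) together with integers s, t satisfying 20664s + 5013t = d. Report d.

9

Euclidean algorithm:
20664 = 4*5013 + 612
5013 = 8*612 + 117
612 = 5*117 + 27
117 = 4*27 + 9
27 = 3*9 + 0
gcd(20664, 5013) = 9.
Working backward:
9 = 117 − 4·27
9 = −4·612 + 21·117
9 = 21·5013 − 172·612
9 = −172·20664 + 709·5013
So 9 = (-172)·20664 + (709)·5013.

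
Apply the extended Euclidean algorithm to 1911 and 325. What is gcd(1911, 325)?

13

Repeated division:
1911 = 5·325 + 286
325 = 1·286 + 39
286 = 7·39 + 13
39 = 3·13 + 0
gcd(1911, 325) = 13.
Working backward:
13 = 286 − 7·39
13 = −7·325 + 8·286
13 = 8·1911 − 47·325
So 13 = (8)·1911 + (-47)·325.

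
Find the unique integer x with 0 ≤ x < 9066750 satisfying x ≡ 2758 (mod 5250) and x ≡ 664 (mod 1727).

1420258

Write x = 2758 + 5250·k. Then 5250·k ≡ 664 − 2758 ≡ 1360 (mod 1727).
Need 5250⁻¹ mod 1727. Extended Euclid on (1727, 69):
1727 = 25·69 + 2
69 = 34·2 + 1
2 = 2·1 + 0
Back-substitute:
1 = 69 − 34·2
1 = −34·1727 + 851·69
5250⁻¹ ≡ 851 (mod 1727), so k ≡ 851·1360 ≡ 270 (mod 1727).
x = 2758 + 5250·270 = 1420258.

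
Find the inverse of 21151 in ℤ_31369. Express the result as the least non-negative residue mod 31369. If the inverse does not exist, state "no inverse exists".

no inverse exists

Compute gcd(21151, 31369):
31369 = 1×21151 + 10218
21151 = 2×10218 + 715
10218 = 14×715 + 208
715 = 3×208 + 91
208 = 2×91 + 26
91 = 3×26 + 13
26 = 2×13 + 0
gcd(21151, 31369) = 13 ≠ 1, so 21151 has no multiplicative inverse modulo 31369.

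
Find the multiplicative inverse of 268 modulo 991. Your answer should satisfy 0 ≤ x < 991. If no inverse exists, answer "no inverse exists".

832

Apply the Euclidean algorithm to 991 and 268:
991 = 3*268 + 187
268 = 1*187 + 81
187 = 2*81 + 25
81 = 3*25 + 6
25 = 4*6 + 1
6 = 6*1 + 0
gcd = 1, so the inverse exists. Back-substitute:
1 = 25 − 4·6
1 = −4·81 + 13·25
1 = 13·187 − 30·81
1 = −30·268 + 43·187
1 = 43·991 − 159·268
Hence 268⁻¹ ≡ -159 ≡ 832 (mod 991).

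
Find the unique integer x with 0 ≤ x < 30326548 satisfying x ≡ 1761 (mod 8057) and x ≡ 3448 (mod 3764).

Write x = 1761 + 8057·k. Then 8057·k ≡ 3448 − 1761 ≡ 1687 (mod 3764).
Need 8057⁻¹ mod 3764. Extended Euclid on (3764, 529):
3764 = 7×529 + 61
529 = 8×61 + 41
61 = 1×41 + 20
41 = 2×20 + 1
20 = 20×1 + 0
Back-substitute:
1 = 41 − 2·20
1 = −2·61 + 3·41
1 = 3·529 − 26·61
1 = −26·3764 + 185·529
8057⁻¹ ≡ 185 (mod 3764), so k ≡ 185·1687 ≡ 3447 (mod 3764).
x = 1761 + 8057·3447 = 27774240.

27774240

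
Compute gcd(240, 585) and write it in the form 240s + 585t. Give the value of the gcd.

15

Repeated division:
585 = 2*240 + 105
240 = 2*105 + 30
105 = 3*30 + 15
30 = 2*15 + 0
gcd(240, 585) = 15.
Express as a combination:
15 = 105 − 3·30
15 = −3·240 + 7·105
15 = 7·585 − 17·240
So 15 = (7)·585 + (-17)·240.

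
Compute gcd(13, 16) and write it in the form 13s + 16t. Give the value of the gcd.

1

Euclidean algorithm:
16 = 1*13 + 3
13 = 4*3 + 1
3 = 3*1 + 0
gcd(13, 16) = 1.
Express as a combination:
1 = 13 − 4·3
1 = −4·16 + 5·13
So 1 = (-4)·16 + (5)·13.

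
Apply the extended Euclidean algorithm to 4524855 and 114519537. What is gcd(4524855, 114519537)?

Euclidean algorithm:
114519537 = 25·4524855 + 1398162
4524855 = 3·1398162 + 330369
1398162 = 4·330369 + 76686
330369 = 4·76686 + 23625
76686 = 3·23625 + 5811
23625 = 4·5811 + 381
5811 = 15·381 + 96
381 = 3·96 + 93
96 = 1·93 + 3
93 = 31·3 + 0
gcd(4524855, 114519537) = 3.
Working backward:
3 = 96 − 93
3 = −381 + 4·96
3 = 4·5811 − 61·381
3 = −61·23625 + 248·5811
3 = 248·76686 − 805·23625
3 = −805·330369 + 3468·76686
3 = 3468·1398162 − 14677·330369
3 = −14677·4524855 + 47499·1398162
3 = 47499·114519537 − 1202152·4524855
So 3 = (47499)·114519537 + (-1202152)·4524855.

3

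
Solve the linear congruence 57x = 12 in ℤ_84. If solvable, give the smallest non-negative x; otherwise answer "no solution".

12

First find gcd(57, 84):
84 = 1×57 + 27
57 = 2×27 + 3
27 = 9×3 + 0
gcd = 3 and 3 | 12, so solutions exist. Divide through by 3: 19x ≡ 4 (mod 28).
Now find 19⁻¹ mod 28:
28 = 1*19 + 9
19 = 2*9 + 1
9 = 9*1 + 0
Back-substitute:
1 = 19 − 2·9
1 = −2·28 + 3·19
So 19⁻¹ ≡ 3 (mod 28).
Then x ≡ 3·4 ≡ 12 (mod 28); the smallest non-negative solution is x = 12.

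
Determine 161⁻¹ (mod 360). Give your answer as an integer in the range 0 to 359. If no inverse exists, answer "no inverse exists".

161

Run Euclid on (360, 161):
360 = 2·161 + 38
161 = 4·38 + 9
38 = 4·9 + 2
9 = 4·2 + 1
2 = 2·1 + 0
gcd = 1, so the inverse exists. Back-substitute:
1 = 9 − 4·2
1 = −4·38 + 17·9
1 = 17·161 − 72·38
1 = −72·360 + 161·161
So 161·161 ≡ 1 (mod 360).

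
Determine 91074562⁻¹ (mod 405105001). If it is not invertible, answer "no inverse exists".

Extended Euclidean algorithm:
405105001 = 4*91074562 + 40806753
91074562 = 2*40806753 + 9461056
40806753 = 4*9461056 + 2962529
9461056 = 3*2962529 + 573469
2962529 = 5*573469 + 95184
573469 = 6*95184 + 2365
95184 = 40*2365 + 584
2365 = 4*584 + 29
584 = 20*29 + 4
29 = 7*4 + 1
4 = 4*1 + 0
gcd = 1, so the inverse exists. Back-substitute:
1 = 29 − 7·4
1 = −7·584 + 141·29
1 = 141·2365 − 571·584
1 = −571·95184 + 22981·2365
1 = 22981·573469 − 138457·95184
1 = −138457·2962529 + 715266·573469
1 = 715266·9461056 − 2284255·2962529
1 = −2284255·40806753 + 9852286·9461056
1 = 9852286·91074562 − 21988827·40806753
1 = −21988827·405105001 + 97807594·91074562
So 91074562·97807594 ≡ 1 (mod 405105001).

97807594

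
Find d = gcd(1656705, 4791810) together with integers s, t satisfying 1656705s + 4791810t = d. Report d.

15

Apply Euclid's algorithm to 4791810 and 1656705:
4791810 = 2*1656705 + 1478400
1656705 = 1*1478400 + 178305
1478400 = 8*178305 + 51960
178305 = 3*51960 + 22425
51960 = 2*22425 + 7110
22425 = 3*7110 + 1095
7110 = 6*1095 + 540
1095 = 2*540 + 15
540 = 36*15 + 0
gcd(1656705, 4791810) = 15.
Working backward:
15 = 1095 − 2·540
15 = −2·7110 + 13·1095
15 = 13·22425 − 41·7110
15 = −41·51960 + 95·22425
15 = 95·178305 − 326·51960
15 = −326·1478400 + 2703·178305
15 = 2703·1656705 − 3029·1478400
15 = −3029·4791810 + 8761·1656705
So 15 = (-3029)·4791810 + (8761)·1656705.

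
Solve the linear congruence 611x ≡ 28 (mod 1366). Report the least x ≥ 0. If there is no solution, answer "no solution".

First find gcd(611, 1366):
1366 = 2×611 + 144
611 = 4×144 + 35
144 = 4×35 + 4
35 = 8×4 + 3
4 = 1×3 + 1
3 = 3×1 + 0
gcd = 1, so a unique solution mod 1366 exists.
Back-substitute for the Bézout coefficients:
1 = 4 − 3
1 = −35 + 9·4
1 = 9·144 − 37·35
1 = −37·611 + 157·144
1 = 157·1366 − 351·611
So 611·(-351) ≡ 1 (mod 1366), giving 611⁻¹ ≡ 1015.
x ≡ 611⁻¹·28 ≡ 1015·28 ≡ 1100 (mod 1366).

1100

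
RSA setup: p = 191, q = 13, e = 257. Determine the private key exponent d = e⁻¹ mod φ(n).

φ(n) = (p−1)(q−1) = 190·12 = 2280.
Need d with 257·d ≡ 1 (mod 2280). Apply the extended Euclidean algorithm:
2280 = 8·257 + 224
257 = 1·224 + 33
224 = 6·33 + 26
33 = 1·26 + 7
26 = 3·7 + 5
7 = 1·5 + 2
5 = 2·2 + 1
2 = 2·1 + 0
Back-substitute:
1 = 5 − 2·2
1 = −2·7 + 3·5
1 = 3·26 − 11·7
1 = −11·33 + 14·26
1 = 14·224 − 95·33
1 = −95·257 + 109·224
1 = 109·2280 − 967·257
So 257·(-967) ≡ 1 (mod 2280), hence d ≡ -967 ≡ 1313 (mod 2280).

1313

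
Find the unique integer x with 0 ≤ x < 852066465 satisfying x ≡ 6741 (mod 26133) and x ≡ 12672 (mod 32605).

427464222

Write x = 6741 + 26133·k. Then 26133·k ≡ 12672 − 6741 ≡ 5931 (mod 32605).
Need 26133⁻¹ mod 32605. Extended Euclid on (32605, 26133):
32605 = 1*26133 + 6472
26133 = 4*6472 + 245
6472 = 26*245 + 102
245 = 2*102 + 41
102 = 2*41 + 20
41 = 2*20 + 1
20 = 20*1 + 0
Back-substitute:
1 = 41 − 2·20
1 = −2·102 + 5·41
1 = 5·245 − 12·102
1 = −12·6472 + 317·245
1 = 317·26133 − 1280·6472
1 = −1280·32605 + 1597·26133
26133⁻¹ ≡ 1597 (mod 32605), so k ≡ 1597·5931 ≡ 16357 (mod 32605).
x = 6741 + 26133·16357 = 427464222.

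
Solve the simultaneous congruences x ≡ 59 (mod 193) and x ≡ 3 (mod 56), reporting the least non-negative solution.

59

Write x = 59 + 193·k. Then 193·k ≡ 3 − 59 ≡ 0 (mod 56).
Need 193⁻¹ mod 56. Extended Euclid on (56, 25):
56 = 2*25 + 6
25 = 4*6 + 1
6 = 6*1 + 0
Back-substitute:
1 = 25 − 4·6
1 = −4·56 + 9·25
193⁻¹ ≡ 9 (mod 56), so k ≡ 9·0 ≡ 0 (mod 56).
x = 59 + 193·0 = 59.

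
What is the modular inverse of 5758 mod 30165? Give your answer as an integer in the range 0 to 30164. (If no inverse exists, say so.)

Run Euclid on (30165, 5758):
30165 = 5*5758 + 1375
5758 = 4*1375 + 258
1375 = 5*258 + 85
258 = 3*85 + 3
85 = 28*3 + 1
3 = 3*1 + 0
The gcd is 1. Working backward:
1 = 85 − 28·3
1 = −28·258 + 85·85
1 = 85·1375 − 453·258
1 = −453·5758 + 1897·1375
1 = 1897·30165 − 9938·5758
Hence 5758⁻¹ ≡ -9938 ≡ 20227 (mod 30165).

20227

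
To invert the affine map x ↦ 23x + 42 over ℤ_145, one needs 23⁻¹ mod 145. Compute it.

82

Run Euclid on (145, 23):
145 = 6×23 + 7
23 = 3×7 + 2
7 = 3×2 + 1
2 = 2×1 + 0
The gcd is 1. Working backward:
1 = 7 − 3·2
1 = −3·23 + 10·7
1 = 10·145 − 63·23
Hence 23⁻¹ ≡ -63 ≡ 82 (mod 145).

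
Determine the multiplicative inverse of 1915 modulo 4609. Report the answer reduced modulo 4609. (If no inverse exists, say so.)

Apply the Euclidean algorithm to 4609 and 1915:
4609 = 2×1915 + 779
1915 = 2×779 + 357
779 = 2×357 + 65
357 = 5×65 + 32
65 = 2×32 + 1
32 = 32×1 + 0
The gcd is 1. Working backward:
1 = 65 − 2·32
1 = −2·357 + 11·65
1 = 11·779 − 24·357
1 = −24·1915 + 59·779
1 = 59·4609 − 142·1915
Thus 1915·(-142) ≡ 1 (mod 4609); reducing, -142 mod 4609 = 4467.

4467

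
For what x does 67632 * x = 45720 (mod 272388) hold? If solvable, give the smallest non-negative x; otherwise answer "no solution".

20404

First find gcd(67632, 272388):
272388 = 4·67632 + 1860
67632 = 36·1860 + 672
1860 = 2·672 + 516
672 = 1·516 + 156
516 = 3·156 + 48
156 = 3·48 + 12
48 = 4·12 + 0
gcd = 12 and 12 | 45720, so solutions exist. Divide through by 12: 5636x ≡ 3810 (mod 22699).
Now find 5636⁻¹ mod 22699:
22699 = 4×5636 + 155
5636 = 36×155 + 56
155 = 2×56 + 43
56 = 1×43 + 13
43 = 3×13 + 4
13 = 3×4 + 1
4 = 4×1 + 0
Back-substitute:
1 = 13 − 3·4
1 = −3·43 + 10·13
1 = 10·56 − 13·43
1 = −13·155 + 36·56
1 = 36·5636 − 1309·155
1 = −1309·22699 + 5272·5636
So 5636⁻¹ ≡ 5272 (mod 22699).
Then x ≡ 5272·3810 ≡ 20404 (mod 22699); the smallest non-negative solution is x = 20404.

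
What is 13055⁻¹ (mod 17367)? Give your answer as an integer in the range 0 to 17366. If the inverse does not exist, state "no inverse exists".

no inverse exists

Euclidean algorithm on 17367, 13055:
17367 = 1*13055 + 4312
13055 = 3*4312 + 119
4312 = 36*119 + 28
119 = 4*28 + 7
28 = 4*7 + 0
The gcd is 7, not 1, hence no inverse exists.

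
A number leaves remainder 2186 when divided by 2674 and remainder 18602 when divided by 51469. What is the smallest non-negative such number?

Write x = 2186 + 2674·k. Then 2674·k ≡ 18602 − 2186 ≡ 16416 (mod 51469).
Need 2674⁻¹ mod 51469. Extended Euclid on (51469, 2674):
51469 = 19·2674 + 663
2674 = 4·663 + 22
663 = 30·22 + 3
22 = 7·3 + 1
3 = 3·1 + 0
Back-substitute:
1 = 22 − 7·3
1 = −7·663 + 211·22
1 = 211·2674 − 851·663
1 = −851·51469 + 16380·2674
2674⁻¹ ≡ 16380 (mod 51469), so k ≡ 16380·16416 ≡ 20024 (mod 51469).
x = 2186 + 2674·20024 = 53546362.

53546362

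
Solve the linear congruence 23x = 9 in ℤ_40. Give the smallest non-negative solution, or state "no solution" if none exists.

23

First find gcd(23, 40):
40 = 1*23 + 17
23 = 1*17 + 6
17 = 2*6 + 5
6 = 1*5 + 1
5 = 5*1 + 0
gcd = 1, so a unique solution mod 40 exists.
Back-substitute for the Bézout coefficients:
1 = 6 − 5
1 = −17 + 3·6
1 = 3·23 − 4·17
1 = −4·40 + 7·23
So 23·(7) ≡ 1 (mod 40), giving 23⁻¹ ≡ 7.
x ≡ 23⁻¹·9 ≡ 7·9 ≡ 23 (mod 40).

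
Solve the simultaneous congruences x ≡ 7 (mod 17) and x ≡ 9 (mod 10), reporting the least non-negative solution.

Write x = 7 + 17·k. Then 17·k ≡ 9 − 7 ≡ 2 (mod 10).
Need 17⁻¹ mod 10. Extended Euclid on (10, 7):
10 = 1×7 + 3
7 = 2×3 + 1
3 = 3×1 + 0
Back-substitute:
1 = 7 − 2·3
1 = −2·10 + 3·7
17⁻¹ ≡ 3 (mod 10), so k ≡ 3·2 ≡ 6 (mod 10).
x = 7 + 17·6 = 109.

109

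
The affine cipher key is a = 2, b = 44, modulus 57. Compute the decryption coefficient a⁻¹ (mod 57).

29

Extended Euclidean algorithm:
57 = 28·2 + 1
2 = 2·1 + 0
gcd = 1, so the inverse exists. Back-substitute:
1 = 57 − 28·2
Hence 2⁻¹ ≡ -28 ≡ 29 (mod 57).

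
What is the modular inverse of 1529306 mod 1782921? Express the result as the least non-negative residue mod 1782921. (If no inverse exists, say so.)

1539689

Apply the Euclidean algorithm to 1782921 and 1529306:
1782921 = 1×1529306 + 253615
1529306 = 6×253615 + 7616
253615 = 33×7616 + 2287
7616 = 3×2287 + 755
2287 = 3×755 + 22
755 = 34×22 + 7
22 = 3×7 + 1
7 = 7×1 + 0
Since gcd(1529306, 1782921) = 1, back-substitute to write 1 as a combination:
1 = 22 − 3·7
1 = −3·755 + 103·22
1 = 103·2287 − 312·755
1 = −312·7616 + 1039·2287
1 = 1039·253615 − 34599·7616
1 = −34599·1529306 + 208633·253615
1 = 208633·1782921 − 243232·1529306
Hence 1529306⁻¹ ≡ -243232 ≡ 1539689 (mod 1782921).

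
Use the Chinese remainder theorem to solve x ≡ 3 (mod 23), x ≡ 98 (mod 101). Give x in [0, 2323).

1613

Write x = 3 + 23·k. Then 23·k ≡ 98 − 3 ≡ 95 (mod 101).
Need 23⁻¹ mod 101. Extended Euclid on (101, 23):
101 = 4·23 + 9
23 = 2·9 + 5
9 = 1·5 + 4
5 = 1·4 + 1
4 = 4·1 + 0
Back-substitute:
1 = 5 − 4
1 = −9 + 2·5
1 = 2·23 − 5·9
1 = −5·101 + 22·23
23⁻¹ ≡ 22 (mod 101), so k ≡ 22·95 ≡ 70 (mod 101).
x = 3 + 23·70 = 1613.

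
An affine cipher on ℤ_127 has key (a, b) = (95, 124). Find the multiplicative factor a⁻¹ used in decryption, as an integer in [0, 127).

Apply the Euclidean algorithm to 127 and 95:
127 = 1*95 + 32
95 = 2*32 + 31
32 = 1*31 + 1
31 = 31*1 + 0
The gcd is 1. Working backward:
1 = 32 − 31
1 = −95 + 3·32
1 = 3·127 − 4·95
Thus 95·(-4) ≡ 1 (mod 127); reducing, -4 mod 127 = 123.

123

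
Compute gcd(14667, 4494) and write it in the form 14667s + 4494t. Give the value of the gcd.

3

Apply Euclid's algorithm to 14667 and 4494:
14667 = 3×4494 + 1185
4494 = 3×1185 + 939
1185 = 1×939 + 246
939 = 3×246 + 201
246 = 1×201 + 45
201 = 4×45 + 21
45 = 2×21 + 3
21 = 7×3 + 0
gcd(14667, 4494) = 3.
Express as a combination:
3 = 45 − 2·21
3 = −2·201 + 9·45
3 = 9·246 − 11·201
3 = −11·939 + 42·246
3 = 42·1185 − 53·939
3 = −53·4494 + 201·1185
3 = 201·14667 − 656·4494
So 3 = (201)·14667 + (-656)·4494.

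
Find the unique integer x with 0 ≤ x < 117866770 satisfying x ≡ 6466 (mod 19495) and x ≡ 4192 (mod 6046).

Write x = 6466 + 19495·k. Then 19495·k ≡ 4192 − 6466 ≡ 3772 (mod 6046).
Need 19495⁻¹ mod 6046. Extended Euclid on (6046, 1357):
6046 = 4*1357 + 618
1357 = 2*618 + 121
618 = 5*121 + 13
121 = 9*13 + 4
13 = 3*4 + 1
4 = 4*1 + 0
Back-substitute:
1 = 13 − 3·4
1 = −3·121 + 28·13
1 = 28·618 − 143·121
1 = −143·1357 + 314·618
1 = 314·6046 − 1399·1357
19495⁻¹ ≡ 4647 (mod 6046), so k ≡ 4647·3772 ≡ 1130 (mod 6046).
x = 6466 + 19495·1130 = 22035816.

22035816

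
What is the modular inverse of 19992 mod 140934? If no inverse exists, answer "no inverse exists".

no inverse exists

Euclidean algorithm on 140934, 19992:
140934 = 7*19992 + 990
19992 = 20*990 + 192
990 = 5*192 + 30
192 = 6*30 + 12
30 = 2*12 + 6
12 = 2*6 + 0
The gcd is 6, not 1, hence no inverse exists.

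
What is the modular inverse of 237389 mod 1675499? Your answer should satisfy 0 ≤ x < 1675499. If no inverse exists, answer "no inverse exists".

747869

gcd(1675499, 237389) by repeated division:
1675499 = 7·237389 + 13776
237389 = 17·13776 + 3197
13776 = 4·3197 + 988
3197 = 3·988 + 233
988 = 4·233 + 56
233 = 4·56 + 9
56 = 6·9 + 2
9 = 4·2 + 1
2 = 2·1 + 0
The gcd is 1. Working backward:
1 = 9 − 4·2
1 = −4·56 + 25·9
1 = 25·233 − 104·56
1 = −104·988 + 441·233
1 = 441·3197 − 1427·988
1 = −1427·13776 + 6149·3197
1 = 6149·237389 − 105960·13776
1 = −105960·1675499 + 747869·237389
So 237389·747869 ≡ 1 (mod 1675499).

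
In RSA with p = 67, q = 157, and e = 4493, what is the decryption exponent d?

3749

φ(n) = (p−1)(q−1) = 66·156 = 10296.
Need d with 4493·d ≡ 1 (mod 10296). Apply the extended Euclidean algorithm:
10296 = 2×4493 + 1310
4493 = 3×1310 + 563
1310 = 2×563 + 184
563 = 3×184 + 11
184 = 16×11 + 8
11 = 1×8 + 3
8 = 2×3 + 2
3 = 1×2 + 1
2 = 2×1 + 0
Back-substitute:
1 = 3 − 2
1 = −8 + 3·3
1 = 3·11 − 4·8
1 = −4·184 + 67·11
1 = 67·563 − 205·184
1 = −205·1310 + 477·563
1 = 477·4493 − 1636·1310
1 = −1636·10296 + 3749·4493
So 4493·3749 ≡ 1 (mod 10296), hence d = 3749.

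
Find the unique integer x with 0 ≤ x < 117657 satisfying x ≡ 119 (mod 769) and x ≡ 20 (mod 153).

Write x = 119 + 769·k. Then 769·k ≡ 20 − 119 ≡ 54 (mod 153).
Need 769⁻¹ mod 153. Extended Euclid on (153, 4):
153 = 38×4 + 1
4 = 4×1 + 0
Back-substitute:
1 = 153 − 38·4
769⁻¹ ≡ 115 (mod 153), so k ≡ 115·54 ≡ 90 (mod 153).
x = 119 + 769·90 = 69329.

69329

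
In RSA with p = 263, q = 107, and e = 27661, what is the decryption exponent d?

φ(n) = (p−1)(q−1) = 262·106 = 27772.
Need d with 27661·d ≡ 1 (mod 27772). Apply the extended Euclidean algorithm:
27772 = 1*27661 + 111
27661 = 249*111 + 22
111 = 5*22 + 1
22 = 22*1 + 0
Back-substitute:
1 = 111 − 5·22
1 = −5·27661 + 1246·111
1 = 1246·27772 − 1251·27661
So 27661·(-1251) ≡ 1 (mod 27772), hence d ≡ -1251 ≡ 26521 (mod 27772).

26521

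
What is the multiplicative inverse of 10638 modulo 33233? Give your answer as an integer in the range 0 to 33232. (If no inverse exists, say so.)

32074

Extended Euclidean algorithm:
33233 = 3·10638 + 1319
10638 = 8·1319 + 86
1319 = 15·86 + 29
86 = 2·29 + 28
29 = 1·28 + 1
28 = 28·1 + 0
Since gcd(10638, 33233) = 1, back-substitute to write 1 as a combination:
1 = 29 − 28
1 = −86 + 3·29
1 = 3·1319 − 46·86
1 = −46·10638 + 371·1319
1 = 371·33233 − 1159·10638
Thus 10638·(-1159) ≡ 1 (mod 33233); reducing, -1159 mod 33233 = 32074.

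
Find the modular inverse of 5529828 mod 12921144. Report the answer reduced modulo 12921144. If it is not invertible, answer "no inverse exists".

Euclidean algorithm on 12921144, 5529828:
12921144 = 2·5529828 + 1861488
5529828 = 2·1861488 + 1806852
1861488 = 1·1806852 + 54636
1806852 = 33·54636 + 3864
54636 = 14·3864 + 540
3864 = 7·540 + 84
540 = 6·84 + 36
84 = 2·36 + 12
36 = 3·12 + 0
Since gcd = 12 > 1, 5529828 is not a unit mod 12921144.

no inverse exists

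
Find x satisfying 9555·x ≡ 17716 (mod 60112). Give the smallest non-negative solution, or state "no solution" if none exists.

no solution

gcd(9555, 60112):
60112 = 6×9555 + 2782
9555 = 3×2782 + 1209
2782 = 2×1209 + 364
1209 = 3×364 + 117
364 = 3×117 + 13
117 = 9×13 + 0
gcd = 13, but 13 ∤ 17716, so the congruence has no solution.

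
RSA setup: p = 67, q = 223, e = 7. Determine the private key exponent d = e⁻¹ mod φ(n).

φ(n) = (p−1)(q−1) = 66·222 = 14652.
Need d with 7·d ≡ 1 (mod 14652). Apply the extended Euclidean algorithm:
14652 = 2093·7 + 1
7 = 7·1 + 0
Back-substitute:
1 = 14652 − 2093·7
So 7·(-2093) ≡ 1 (mod 14652), hence d ≡ -2093 ≡ 12559 (mod 14652).

12559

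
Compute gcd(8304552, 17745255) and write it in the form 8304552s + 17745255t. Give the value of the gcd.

9

Apply Euclid's algorithm to 17745255 and 8304552:
17745255 = 2*8304552 + 1136151
8304552 = 7*1136151 + 351495
1136151 = 3*351495 + 81666
351495 = 4*81666 + 24831
81666 = 3*24831 + 7173
24831 = 3*7173 + 3312
7173 = 2*3312 + 549
3312 = 6*549 + 18
549 = 30*18 + 9
18 = 2*9 + 0
gcd(8304552, 17745255) = 9.
Working backward:
9 = 549 − 30·18
9 = −30·3312 + 181·549
9 = 181·7173 − 392·3312
9 = −392·24831 + 1357·7173
9 = 1357·81666 − 4463·24831
9 = −4463·351495 + 19209·81666
9 = 19209·1136151 − 62090·351495
9 = −62090·8304552 + 453839·1136151
9 = 453839·17745255 − 969768·8304552
So 9 = (453839)·17745255 + (-969768)·8304552.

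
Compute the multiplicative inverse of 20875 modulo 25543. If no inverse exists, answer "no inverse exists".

18621

Run Euclid on (25543, 20875):
25543 = 1·20875 + 4668
20875 = 4·4668 + 2203
4668 = 2·2203 + 262
2203 = 8·262 + 107
262 = 2·107 + 48
107 = 2·48 + 11
48 = 4·11 + 4
11 = 2·4 + 3
4 = 1·3 + 1
3 = 3·1 + 0
gcd = 1, so the inverse exists. Back-substitute:
1 = 4 − 3
1 = −11 + 3·4
1 = 3·48 − 13·11
1 = −13·107 + 29·48
1 = 29·262 − 71·107
1 = −71·2203 + 597·262
1 = 597·4668 − 1265·2203
1 = −1265·20875 + 5657·4668
1 = 5657·25543 − 6922·20875
So 20875·(-6922) ≡ 1 (mod 25543), and -6922 ≡ 18621 (mod 25543).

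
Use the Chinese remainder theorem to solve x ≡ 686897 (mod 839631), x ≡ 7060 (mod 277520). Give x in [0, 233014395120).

133546516340

Write x = 686897 + 839631·k. Then 839631·k ≡ 7060 − 686897 ≡ 152723 (mod 277520).
Need 839631⁻¹ mod 277520. Extended Euclid on (277520, 7071):
277520 = 39*7071 + 1751
7071 = 4*1751 + 67
1751 = 26*67 + 9
67 = 7*9 + 4
9 = 2*4 + 1
4 = 4*1 + 0
Back-substitute:
1 = 9 − 2·4
1 = −2·67 + 15·9
1 = 15·1751 − 392·67
1 = −392·7071 + 1583·1751
1 = 1583·277520 − 62129·7071
839631⁻¹ ≡ 215391 (mod 277520), so k ≡ 215391·152723 ≡ 159053 (mod 277520).
x = 686897 + 839631·159053 = 133546516340.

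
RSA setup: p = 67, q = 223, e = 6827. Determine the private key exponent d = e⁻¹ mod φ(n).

φ(n) = (p−1)(q−1) = 66·222 = 14652.
Need d with 6827·d ≡ 1 (mod 14652). Apply the extended Euclidean algorithm:
14652 = 2×6827 + 998
6827 = 6×998 + 839
998 = 1×839 + 159
839 = 5×159 + 44
159 = 3×44 + 27
44 = 1×27 + 17
27 = 1×17 + 10
17 = 1×10 + 7
10 = 1×7 + 3
7 = 2×3 + 1
3 = 3×1 + 0
Back-substitute:
1 = 7 − 2·3
1 = −2·10 + 3·7
1 = 3·17 − 5·10
1 = −5·27 + 8·17
1 = 8·44 − 13·27
1 = −13·159 + 47·44
1 = 47·839 − 248·159
1 = −248·998 + 295·839
1 = 295·6827 − 2018·998
1 = −2018·14652 + 4331·6827
So 6827·4331 ≡ 1 (mod 14652), hence d = 4331.

4331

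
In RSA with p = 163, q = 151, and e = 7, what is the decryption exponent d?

6943

φ(n) = (p−1)(q−1) = 162·150 = 24300.
Need d with 7·d ≡ 1 (mod 24300). Apply the extended Euclidean algorithm:
24300 = 3471·7 + 3
7 = 2·3 + 1
3 = 3·1 + 0
Back-substitute:
1 = 7 − 2·3
1 = −2·24300 + 6943·7
So 7·6943 ≡ 1 (mod 24300), hence d = 6943.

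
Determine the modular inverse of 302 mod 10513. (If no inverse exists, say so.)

1845

Apply the Euclidean algorithm to 10513 and 302:
10513 = 34*302 + 245
302 = 1*245 + 57
245 = 4*57 + 17
57 = 3*17 + 6
17 = 2*6 + 5
6 = 1*5 + 1
5 = 5*1 + 0
Since gcd(302, 10513) = 1, back-substitute to write 1 as a combination:
1 = 6 − 5
1 = −17 + 3·6
1 = 3·57 − 10·17
1 = −10·245 + 43·57
1 = 43·302 − 53·245
1 = −53·10513 + 1845·302
So 302·1845 ≡ 1 (mod 10513).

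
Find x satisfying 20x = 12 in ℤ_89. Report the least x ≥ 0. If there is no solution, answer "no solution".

54

First find gcd(20, 89):
89 = 4×20 + 9
20 = 2×9 + 2
9 = 4×2 + 1
2 = 2×1 + 0
gcd = 1, so a unique solution mod 89 exists.
Back-substitute for the Bézout coefficients:
1 = 9 − 4·2
1 = −4·20 + 9·9
1 = 9·89 − 40·20
So 20·(-40) ≡ 1 (mod 89), giving 20⁻¹ ≡ 49.
x ≡ 20⁻¹·12 ≡ 49·12 ≡ 54 (mod 89).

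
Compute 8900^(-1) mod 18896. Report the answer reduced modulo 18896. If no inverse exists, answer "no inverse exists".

Compute gcd(8900, 18896):
18896 = 2×8900 + 1096
8900 = 8×1096 + 132
1096 = 8×132 + 40
132 = 3×40 + 12
40 = 3×12 + 4
12 = 3×4 + 0
Since gcd = 4 > 1, 8900 is not a unit mod 18896.

no inverse exists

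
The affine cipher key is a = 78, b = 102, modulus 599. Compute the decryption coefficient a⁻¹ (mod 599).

Run Euclid on (599, 78):
599 = 7×78 + 53
78 = 1×53 + 25
53 = 2×25 + 3
25 = 8×3 + 1
3 = 3×1 + 0
The gcd is 1. Working backward:
1 = 25 − 8·3
1 = −8·53 + 17·25
1 = 17·78 − 25·53
1 = −25·599 + 192·78
So 78·192 ≡ 1 (mod 599).

192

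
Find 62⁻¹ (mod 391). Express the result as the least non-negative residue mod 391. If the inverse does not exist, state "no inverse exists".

82

Run Euclid on (391, 62):
391 = 6*62 + 19
62 = 3*19 + 5
19 = 3*5 + 4
5 = 1*4 + 1
4 = 4*1 + 0
gcd = 1, so the inverse exists. Back-substitute:
1 = 5 − 4
1 = −19 + 4·5
1 = 4·62 − 13·19
1 = −13·391 + 82·62
So 62·82 ≡ 1 (mod 391).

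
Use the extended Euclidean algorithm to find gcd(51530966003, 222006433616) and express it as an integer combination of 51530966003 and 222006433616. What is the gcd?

11

Euclidean algorithm:
222006433616 = 4×51530966003 + 15882569604
51530966003 = 3×15882569604 + 3883257191
15882569604 = 4×3883257191 + 349540840
3883257191 = 11×349540840 + 38307951
349540840 = 9×38307951 + 4769281
38307951 = 8×4769281 + 153703
4769281 = 31×153703 + 4488
153703 = 34×4488 + 1111
4488 = 4×1111 + 44
1111 = 25×44 + 11
44 = 4×11 + 0
gcd(51530966003, 222006433616) = 11.
Back-substituting:
11 = 1111 − 25·44
11 = −25·4488 + 101·1111
11 = 101·153703 − 3459·4488
11 = −3459·4769281 + 107330·153703
11 = 107330·38307951 − 862099·4769281
11 = −862099·349540840 + 7866221·38307951
11 = 7866221·3883257191 − 87390530·349540840
11 = −87390530·15882569604 + 357428341·3883257191
11 = 357428341·51530966003 − 1159675553·15882569604
11 = −1159675553·222006433616 + 4996130553·51530966003
So 11 = (-1159675553)·222006433616 + (4996130553)·51530966003.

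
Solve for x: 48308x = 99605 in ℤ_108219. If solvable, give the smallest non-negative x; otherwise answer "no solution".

61717

First find gcd(48308, 108219):
108219 = 2*48308 + 11603
48308 = 4*11603 + 1896
11603 = 6*1896 + 227
1896 = 8*227 + 80
227 = 2*80 + 67
80 = 1*67 + 13
67 = 5*13 + 2
13 = 6*2 + 1
2 = 2*1 + 0
gcd = 1, so a unique solution mod 108219 exists.
Back-substitute for the Bézout coefficients:
1 = 13 − 6·2
1 = −6·67 + 31·13
1 = 31·80 − 37·67
1 = −37·227 + 105·80
1 = 105·1896 − 877·227
1 = −877·11603 + 5367·1896
1 = 5367·48308 − 22345·11603
1 = −22345·108219 + 50057·48308
So 48308·(50057) ≡ 1 (mod 108219), giving 48308⁻¹ ≡ 50057.
x ≡ 48308⁻¹·99605 ≡ 50057·99605 ≡ 61717 (mod 108219).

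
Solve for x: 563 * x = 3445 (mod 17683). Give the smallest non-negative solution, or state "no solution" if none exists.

First find gcd(563, 17683):
17683 = 31·563 + 230
563 = 2·230 + 103
230 = 2·103 + 24
103 = 4·24 + 7
24 = 3·7 + 3
7 = 2·3 + 1
3 = 3·1 + 0
gcd = 1, so a unique solution mod 17683 exists.
Back-substitute for the Bézout coefficients:
1 = 7 − 2·3
1 = −2·24 + 7·7
1 = 7·103 − 30·24
1 = −30·230 + 67·103
1 = 67·563 − 164·230
1 = −164·17683 + 5151·563
So 563·(5151) ≡ 1 (mod 17683), giving 563⁻¹ ≡ 5151.
x ≡ 563⁻¹·3445 ≡ 5151·3445 ≡ 9146 (mod 17683).

9146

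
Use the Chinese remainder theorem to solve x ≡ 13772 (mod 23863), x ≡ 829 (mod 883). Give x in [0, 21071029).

2256894

Write x = 13772 + 23863·k. Then 23863·k ≡ 829 − 13772 ≡ 302 (mod 883).
Need 23863⁻¹ mod 883. Extended Euclid on (883, 22):
883 = 40·22 + 3
22 = 7·3 + 1
3 = 3·1 + 0
Back-substitute:
1 = 22 − 7·3
1 = −7·883 + 281·22
23863⁻¹ ≡ 281 (mod 883), so k ≡ 281·302 ≡ 94 (mod 883).
x = 13772 + 23863·94 = 2256894.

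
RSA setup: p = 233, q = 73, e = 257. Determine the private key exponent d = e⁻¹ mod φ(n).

65

φ(n) = (p−1)(q−1) = 232·72 = 16704.
Need d with 257·d ≡ 1 (mod 16704). Apply the extended Euclidean algorithm:
16704 = 64*257 + 256
257 = 1*256 + 1
256 = 256*1 + 0
Back-substitute:
1 = 257 − 256
1 = −16704 + 65·257
So 257·65 ≡ 1 (mod 16704), hence d = 65.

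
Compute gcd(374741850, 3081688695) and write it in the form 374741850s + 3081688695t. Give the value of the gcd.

Repeated division:
3081688695 = 8·374741850 + 83753895
374741850 = 4·83753895 + 39726270
83753895 = 2·39726270 + 4301355
39726270 = 9·4301355 + 1014075
4301355 = 4·1014075 + 245055
1014075 = 4·245055 + 33855
245055 = 7·33855 + 8070
33855 = 4·8070 + 1575
8070 = 5·1575 + 195
1575 = 8·195 + 15
195 = 13·15 + 0
gcd(374741850, 3081688695) = 15.
Back-substituting:
15 = 1575 − 8·195
15 = −8·8070 + 41·1575
15 = 41·33855 − 172·8070
15 = −172·245055 + 1245·33855
15 = 1245·1014075 − 5152·245055
15 = −5152·4301355 + 21853·1014075
15 = 21853·39726270 − 201829·4301355
15 = −201829·83753895 + 425511·39726270
15 = 425511·374741850 − 1903873·83753895
15 = −1903873·3081688695 + 15656495·374741850
So 15 = (-1903873)·3081688695 + (15656495)·374741850.

15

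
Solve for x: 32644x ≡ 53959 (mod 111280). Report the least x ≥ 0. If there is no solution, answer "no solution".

no solution

gcd(32644, 111280):
111280 = 3*32644 + 13348
32644 = 2*13348 + 5948
13348 = 2*5948 + 1452
5948 = 4*1452 + 140
1452 = 10*140 + 52
140 = 2*52 + 36
52 = 1*36 + 16
36 = 2*16 + 4
16 = 4*4 + 0
gcd = 4, but 4 ∤ 53959, so the congruence has no solution.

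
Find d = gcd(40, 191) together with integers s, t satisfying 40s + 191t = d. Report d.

1

Apply Euclid's algorithm to 191 and 40:
191 = 4×40 + 31
40 = 1×31 + 9
31 = 3×9 + 4
9 = 2×4 + 1
4 = 4×1 + 0
gcd(40, 191) = 1.
Working backward:
1 = 9 − 2·4
1 = −2·31 + 7·9
1 = 7·40 − 9·31
1 = −9·191 + 43·40
So 1 = (-9)·191 + (43)·40.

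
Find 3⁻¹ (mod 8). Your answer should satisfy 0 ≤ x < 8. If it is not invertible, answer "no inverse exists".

gcd(8, 3) by repeated division:
8 = 2×3 + 2
3 = 1×2 + 1
2 = 2×1 + 0
The gcd is 1. Working backward:
1 = 3 − 2
1 = −8 + 3·3
So 3·3 ≡ 1 (mod 8).

3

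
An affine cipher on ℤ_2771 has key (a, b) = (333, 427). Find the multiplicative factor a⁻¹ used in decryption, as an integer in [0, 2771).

Apply the Euclidean algorithm to 2771 and 333:
2771 = 8*333 + 107
333 = 3*107 + 12
107 = 8*12 + 11
12 = 1*11 + 1
11 = 11*1 + 0
Since gcd(333, 2771) = 1, back-substitute to write 1 as a combination:
1 = 12 − 11
1 = −107 + 9·12
1 = 9·333 − 28·107
1 = −28·2771 + 233·333
So 333·233 ≡ 1 (mod 2771).

233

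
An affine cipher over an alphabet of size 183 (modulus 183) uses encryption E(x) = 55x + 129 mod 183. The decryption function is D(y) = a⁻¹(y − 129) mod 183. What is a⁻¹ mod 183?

Apply the Euclidean algorithm to 183 and 55:
183 = 3·55 + 18
55 = 3·18 + 1
18 = 18·1 + 0
gcd = 1, so the inverse exists. Back-substitute:
1 = 55 − 3·18
1 = −3·183 + 10·55
So 55·10 ≡ 1 (mod 183).

10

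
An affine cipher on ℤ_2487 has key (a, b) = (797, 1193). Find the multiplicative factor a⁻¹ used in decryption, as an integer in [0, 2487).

1373

Run Euclid on (2487, 797):
2487 = 3·797 + 96
797 = 8·96 + 29
96 = 3·29 + 9
29 = 3·9 + 2
9 = 4·2 + 1
2 = 2·1 + 0
gcd = 1, so the inverse exists. Back-substitute:
1 = 9 − 4·2
1 = −4·29 + 13·9
1 = 13·96 − 43·29
1 = −43·797 + 357·96
1 = 357·2487 − 1114·797
So 797·(-1114) ≡ 1 (mod 2487), and -1114 ≡ 1373 (mod 2487).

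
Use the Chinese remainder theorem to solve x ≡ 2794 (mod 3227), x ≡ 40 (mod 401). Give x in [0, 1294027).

Write x = 2794 + 3227·k. Then 3227·k ≡ 40 − 2794 ≡ 53 (mod 401).
Need 3227⁻¹ mod 401. Extended Euclid on (401, 19):
401 = 21×19 + 2
19 = 9×2 + 1
2 = 2×1 + 0
Back-substitute:
1 = 19 − 9·2
1 = −9·401 + 190·19
3227⁻¹ ≡ 190 (mod 401), so k ≡ 190·53 ≡ 45 (mod 401).
x = 2794 + 3227·45 = 148009.

148009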